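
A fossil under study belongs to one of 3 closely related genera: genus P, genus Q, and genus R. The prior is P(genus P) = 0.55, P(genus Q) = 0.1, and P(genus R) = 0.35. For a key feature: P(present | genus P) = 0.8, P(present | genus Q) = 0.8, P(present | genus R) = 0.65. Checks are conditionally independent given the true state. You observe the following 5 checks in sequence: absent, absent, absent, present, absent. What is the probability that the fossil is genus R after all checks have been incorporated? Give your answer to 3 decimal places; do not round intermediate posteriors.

0.804

After 'absent': normaliser = 0.2·0.5500 + 0.2·0.1000 + 0.35·0.3500; P(genus P) ≈ 0.4356, P(genus Q) ≈ 0.0792, P(genus R) ≈ 0.4851
After 'absent': normaliser = 0.2·0.4356 + 0.2·0.0792 + 0.35·0.4851; P(genus P) ≈ 0.3194, P(genus Q) ≈ 0.0581, P(genus R) ≈ 0.6225
After 'absent': normaliser = 0.2·0.3194 + 0.2·0.0581 + 0.35·0.6225; P(genus P) ≈ 0.2178, P(genus Q) ≈ 0.0396, P(genus R) ≈ 0.7427
After 'present': normaliser = 0.8·0.2178 + 0.8·0.0396 + 0.65·0.7427; P(genus P) ≈ 0.2530, P(genus Q) ≈ 0.0460, P(genus R) ≈ 0.7010
After 'absent': normaliser = 0.2·0.2530 + 0.2·0.0460 + 0.35·0.7010; P(genus P) ≈ 0.1658, P(genus Q) ≈ 0.0301, P(genus R) ≈ 0.8040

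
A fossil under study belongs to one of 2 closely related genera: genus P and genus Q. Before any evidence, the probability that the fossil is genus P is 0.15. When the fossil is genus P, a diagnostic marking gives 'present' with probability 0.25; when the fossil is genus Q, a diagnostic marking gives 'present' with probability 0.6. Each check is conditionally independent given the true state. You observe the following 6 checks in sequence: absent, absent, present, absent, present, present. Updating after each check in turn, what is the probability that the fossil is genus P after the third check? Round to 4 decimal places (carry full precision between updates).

After 'absent': P(genus P) = 0.75·0.1500 / (0.75·0.1500 + 0.4·0.8500) ≈ 0.2486
After 'absent': P(genus P) = 0.75·0.2486 / (0.75·0.2486 + 0.4·0.7514) ≈ 0.3829
After 'present': P(genus P) = 0.25·0.3829 / (0.25·0.3829 + 0.6·0.6171) ≈ 0.2054

0.2054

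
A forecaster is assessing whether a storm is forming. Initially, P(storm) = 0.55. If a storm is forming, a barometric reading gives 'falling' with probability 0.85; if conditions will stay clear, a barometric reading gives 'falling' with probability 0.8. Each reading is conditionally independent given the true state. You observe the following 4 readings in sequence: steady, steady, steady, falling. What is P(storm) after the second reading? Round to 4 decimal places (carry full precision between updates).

After 'steady': P(storm) = 0.15·0.5500 / (0.15·0.5500 + 0.2·0.4500) ≈ 0.4783
After 'steady': P(storm) = 0.15·0.4783 / (0.15·0.4783 + 0.2·0.5217) ≈ 0.4074

0.4074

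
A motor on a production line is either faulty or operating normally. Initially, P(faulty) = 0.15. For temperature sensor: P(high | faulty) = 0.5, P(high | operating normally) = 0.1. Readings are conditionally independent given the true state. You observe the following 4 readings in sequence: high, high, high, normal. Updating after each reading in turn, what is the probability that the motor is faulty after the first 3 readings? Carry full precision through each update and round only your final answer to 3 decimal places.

0.957

After 'high': P(faulty) = 0.5·0.1500 / (0.5·0.1500 + 0.1·0.8500) ≈ 0.4688
After 'high': P(faulty) = 0.5·0.4688 / (0.5·0.4688 + 0.1·0.5312) ≈ 0.8152
After 'high': P(faulty) = 0.5·0.8152 / (0.5·0.8152 + 0.1·0.1848) ≈ 0.9566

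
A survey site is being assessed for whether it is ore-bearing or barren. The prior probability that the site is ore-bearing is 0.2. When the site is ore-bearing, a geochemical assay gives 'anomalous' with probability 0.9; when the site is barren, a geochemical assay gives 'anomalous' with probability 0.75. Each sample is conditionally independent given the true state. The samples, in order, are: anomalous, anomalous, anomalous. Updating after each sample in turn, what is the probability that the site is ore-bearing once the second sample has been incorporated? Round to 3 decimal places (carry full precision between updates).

0.265

Apply Bayes' rule sequentially, carrying P(ore) forward.
After 'anomalous': P(ore) = 0.9·0.2000 / (0.9·0.2000 + 0.75·0.8000) ≈ 0.2308
After 'anomalous': P(ore) = 0.9·0.2308 / (0.9·0.2308 + 0.75·0.7692) ≈ 0.2647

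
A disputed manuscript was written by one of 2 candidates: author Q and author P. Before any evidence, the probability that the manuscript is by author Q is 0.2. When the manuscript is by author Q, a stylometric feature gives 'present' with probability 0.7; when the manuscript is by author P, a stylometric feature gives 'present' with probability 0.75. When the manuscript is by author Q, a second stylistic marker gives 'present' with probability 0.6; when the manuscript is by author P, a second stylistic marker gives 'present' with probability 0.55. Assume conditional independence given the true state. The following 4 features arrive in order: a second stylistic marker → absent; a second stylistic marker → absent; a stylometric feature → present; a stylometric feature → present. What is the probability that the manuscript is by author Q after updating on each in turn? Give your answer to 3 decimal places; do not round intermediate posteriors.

Each posterior becomes the prior for the next update.
After a second stylistic marker='absent': P(author Q) = 0.4·0.2000 / (0.4·0.2000 + 0.45·0.8000) ≈ 0.1818
After a second stylistic marker='absent': P(author Q) = 0.4·0.1818 / (0.4·0.1818 + 0.45·0.8182) ≈ 0.1649
After a stylometric feature='present': P(author Q) = 0.7·0.1649 / (0.7·0.1649 + 0.75·0.8351) ≈ 0.1557
After a stylometric feature='present': P(author Q) = 0.7·0.1557 / (0.7·0.1557 + 0.75·0.8443) ≈ 0.1468

0.147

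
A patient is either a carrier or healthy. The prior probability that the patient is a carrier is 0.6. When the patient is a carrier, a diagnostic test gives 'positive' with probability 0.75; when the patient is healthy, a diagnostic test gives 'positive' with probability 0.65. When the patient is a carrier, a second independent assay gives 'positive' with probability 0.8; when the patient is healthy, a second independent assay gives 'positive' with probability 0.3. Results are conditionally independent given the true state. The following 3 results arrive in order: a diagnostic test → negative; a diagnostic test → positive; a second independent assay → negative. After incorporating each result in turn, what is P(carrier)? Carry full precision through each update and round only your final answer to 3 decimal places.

0.261

After a diagnostic test='negative': P(carrier) = 0.25·0.6000 / (0.25·0.6000 + 0.35·0.4000) ≈ 0.5172
After a diagnostic test='positive': P(carrier) = 0.75·0.5172 / (0.75·0.5172 + 0.65·0.4828) ≈ 0.5528
After a second independent assay='negative': P(carrier) = 0.2·0.5528 / (0.2·0.5528 + 0.7·0.4472) ≈ 0.2610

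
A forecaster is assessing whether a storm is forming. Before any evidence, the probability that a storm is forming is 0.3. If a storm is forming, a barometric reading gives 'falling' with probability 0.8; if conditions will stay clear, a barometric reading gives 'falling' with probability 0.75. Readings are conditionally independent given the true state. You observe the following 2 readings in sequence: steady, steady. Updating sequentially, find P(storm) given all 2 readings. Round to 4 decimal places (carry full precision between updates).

0.2152

Apply Bayes' rule sequentially, carrying P(storm) forward.
After 'steady': P(storm) = 0.2·0.3000 / (0.2·0.3000 + 0.25·0.7000) ≈ 0.2553
After 'steady': P(storm) = 0.2·0.2553 / (0.2·0.2553 + 0.25·0.7447) ≈ 0.2152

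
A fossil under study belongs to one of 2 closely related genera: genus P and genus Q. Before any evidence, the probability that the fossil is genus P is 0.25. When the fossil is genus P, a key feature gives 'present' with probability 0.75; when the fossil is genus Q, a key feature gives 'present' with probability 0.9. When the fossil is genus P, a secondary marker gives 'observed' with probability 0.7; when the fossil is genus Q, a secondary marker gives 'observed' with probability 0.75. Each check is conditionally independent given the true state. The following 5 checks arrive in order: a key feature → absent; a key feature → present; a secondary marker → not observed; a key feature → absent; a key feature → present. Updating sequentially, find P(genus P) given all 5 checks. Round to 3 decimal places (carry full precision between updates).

0.635

After a key feature='absent': P(genus P) = 0.25·0.2500 / (0.25·0.2500 + 0.1·0.7500) ≈ 0.4545
After a key feature='present': P(genus P) = 0.75·0.4545 / (0.75·0.4545 + 0.9·0.5455) ≈ 0.4098
After a secondary marker='not observed': P(genus P) = 0.3·0.4098 / (0.3·0.4098 + 0.25·0.5902) ≈ 0.4545
After a key feature='absent': P(genus P) = 0.25·0.4545 / (0.25·0.4545 + 0.1·0.5455) ≈ 0.6757
After a key feature='present': P(genus P) = 0.75·0.6757 / (0.75·0.6757 + 0.9·0.3243) ≈ 0.6345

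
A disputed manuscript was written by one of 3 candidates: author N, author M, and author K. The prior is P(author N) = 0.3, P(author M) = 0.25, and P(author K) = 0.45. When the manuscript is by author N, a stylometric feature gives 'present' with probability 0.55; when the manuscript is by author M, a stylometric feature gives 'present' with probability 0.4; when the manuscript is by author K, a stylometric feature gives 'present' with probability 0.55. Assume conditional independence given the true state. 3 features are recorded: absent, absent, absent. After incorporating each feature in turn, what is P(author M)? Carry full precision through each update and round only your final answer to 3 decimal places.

0.441

After 'absent': normaliser = 0.45·0.3000 + 0.6·0.2500 + 0.45·0.4500; P(author N) ≈ 0.2769, P(author M) ≈ 0.3077, P(author K) ≈ 0.4154
After 'absent': normaliser = 0.45·0.2769 + 0.6·0.3077 + 0.45·0.4154; P(author N) ≈ 0.2512, P(author M) ≈ 0.3721, P(author K) ≈ 0.3767
After 'absent': normaliser = 0.45·0.2512 + 0.6·0.3721 + 0.45·0.3767; P(author N) ≈ 0.2234, P(author M) ≈ 0.4414, P(author K) ≈ 0.3352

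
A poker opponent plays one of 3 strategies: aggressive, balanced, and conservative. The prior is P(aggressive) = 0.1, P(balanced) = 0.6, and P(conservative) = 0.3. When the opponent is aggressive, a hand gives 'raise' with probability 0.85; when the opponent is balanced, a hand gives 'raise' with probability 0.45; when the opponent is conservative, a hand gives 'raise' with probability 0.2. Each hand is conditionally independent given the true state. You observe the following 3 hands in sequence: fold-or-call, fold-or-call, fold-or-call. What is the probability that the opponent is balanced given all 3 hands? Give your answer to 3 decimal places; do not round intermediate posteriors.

After 'fold-or-call': normaliser = 0.15·0.1000 + 0.55·0.6000 + 0.8·0.3000; P(aggressive) ≈ 0.0256, P(balanced) ≈ 0.5641, P(conservative) ≈ 0.4103
After 'fold-or-call': normaliser = 0.15·0.0256 + 0.55·0.5641 + 0.8·0.4103; P(aggressive) ≈ 0.0060, P(balanced) ≈ 0.4830, P(conservative) ≈ 0.5110
After 'fold-or-call': normaliser = 0.15·0.0060 + 0.55·0.4830 + 0.8·0.5110; P(aggressive) ≈ 0.0013, P(balanced) ≈ 0.3934, P(conservative) ≈ 0.6053

0.393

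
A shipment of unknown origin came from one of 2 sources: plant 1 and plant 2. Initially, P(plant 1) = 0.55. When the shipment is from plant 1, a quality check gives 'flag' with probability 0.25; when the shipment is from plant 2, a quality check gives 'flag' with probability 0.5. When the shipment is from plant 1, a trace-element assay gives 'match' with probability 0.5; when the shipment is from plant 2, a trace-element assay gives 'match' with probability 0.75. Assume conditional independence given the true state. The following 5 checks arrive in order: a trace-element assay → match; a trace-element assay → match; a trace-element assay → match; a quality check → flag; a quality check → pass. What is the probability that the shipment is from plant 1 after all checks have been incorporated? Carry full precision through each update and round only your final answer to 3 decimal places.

After a trace-element assay='match': P(plant 1) = 0.5·0.5500 / (0.5·0.5500 + 0.75·0.4500) ≈ 0.4490
After a trace-element assay='match': P(plant 1) = 0.5·0.4490 / (0.5·0.4490 + 0.75·0.5510) ≈ 0.3520
After a trace-element assay='match': P(plant 1) = 0.5·0.3520 / (0.5·0.3520 + 0.75·0.6480) ≈ 0.2659
After a quality check='flag': P(plant 1) = 0.25·0.2659 / (0.25·0.2659 + 0.5·0.7341) ≈ 0.1533
After a quality check='pass': P(plant 1) = 0.75·0.1533 / (0.75·0.1533 + 0.5·0.8467) ≈ 0.2136

0.214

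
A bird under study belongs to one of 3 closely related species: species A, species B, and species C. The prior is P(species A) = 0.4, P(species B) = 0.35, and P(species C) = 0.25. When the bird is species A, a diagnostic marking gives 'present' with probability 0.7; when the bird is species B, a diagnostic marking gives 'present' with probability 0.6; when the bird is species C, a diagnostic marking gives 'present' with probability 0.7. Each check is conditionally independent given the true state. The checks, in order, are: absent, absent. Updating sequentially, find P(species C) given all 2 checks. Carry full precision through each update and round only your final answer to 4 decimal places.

After 'absent': normaliser = 0.3·0.4000 + 0.4·0.3500 + 0.3·0.2500; P(species A) ≈ 0.3582, P(species B) ≈ 0.4179, P(species C) ≈ 0.2239
After 'absent': normaliser = 0.3·0.3582 + 0.4·0.4179 + 0.3·0.2239; P(species A) ≈ 0.3144, P(species B) ≈ 0.4891, P(species C) ≈ 0.1965

0.1965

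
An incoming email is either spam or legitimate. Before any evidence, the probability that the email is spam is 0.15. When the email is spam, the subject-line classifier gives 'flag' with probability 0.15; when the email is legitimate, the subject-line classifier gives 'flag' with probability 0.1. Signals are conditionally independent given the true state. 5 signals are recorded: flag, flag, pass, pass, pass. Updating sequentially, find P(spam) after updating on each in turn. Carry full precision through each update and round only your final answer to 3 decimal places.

Each posterior becomes the prior for the next update.
After 'flag': P(spam) = 0.15·0.1500 / (0.15·0.1500 + 0.1·0.8500) ≈ 0.2093
After 'flag': P(spam) = 0.15·0.2093 / (0.15·0.2093 + 0.1·0.7907) ≈ 0.2842
After 'pass': P(spam) = 0.85·0.2842 / (0.85·0.2842 + 0.9·0.7158) ≈ 0.2727
After 'pass': P(spam) = 0.85·0.2727 / (0.85·0.2727 + 0.9·0.7273) ≈ 0.2615
After 'pass': P(spam) = 0.85·0.2615 / (0.85·0.2615 + 0.9·0.7385) ≈ 0.2507

0.251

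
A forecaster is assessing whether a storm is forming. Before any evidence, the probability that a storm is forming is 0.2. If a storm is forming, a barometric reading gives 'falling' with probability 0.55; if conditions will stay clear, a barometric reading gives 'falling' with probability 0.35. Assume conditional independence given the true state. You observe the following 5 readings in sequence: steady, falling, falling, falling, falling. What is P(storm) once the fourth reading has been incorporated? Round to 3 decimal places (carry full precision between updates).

Apply Bayes' rule sequentially, carrying P(storm) forward.
After 'steady': P(storm) = 0.45·0.2000 / (0.45·0.2000 + 0.65·0.8000) ≈ 0.1475
After 'falling': P(storm) = 0.55·0.1475 / (0.55·0.1475 + 0.35·0.8525) ≈ 0.2138
After 'falling': P(storm) = 0.55·0.2138 / (0.55·0.2138 + 0.35·0.7862) ≈ 0.2994
After 'falling': P(storm) = 0.55·0.2994 / (0.55·0.2994 + 0.35·0.7006) ≈ 0.4018

0.402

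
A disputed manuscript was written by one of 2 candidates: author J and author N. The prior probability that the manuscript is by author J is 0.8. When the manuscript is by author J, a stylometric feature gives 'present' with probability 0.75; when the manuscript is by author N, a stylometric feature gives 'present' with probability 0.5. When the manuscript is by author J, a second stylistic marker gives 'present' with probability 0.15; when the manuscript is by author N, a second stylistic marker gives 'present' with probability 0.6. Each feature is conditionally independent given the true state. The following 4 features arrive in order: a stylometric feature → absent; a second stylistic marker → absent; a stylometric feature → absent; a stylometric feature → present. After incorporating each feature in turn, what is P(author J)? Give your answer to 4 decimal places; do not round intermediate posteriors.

0.7612

Each posterior becomes the prior for the next update.
After a stylometric feature='absent': P(author J) = 0.25·0.8000 / (0.25·0.8000 + 0.5·0.2000) ≈ 0.6667
After a second stylistic marker='absent': P(author J) = 0.85·0.6667 / (0.85·0.6667 + 0.4·0.3333) ≈ 0.8095
After a stylometric feature='absent': P(author J) = 0.25·0.8095 / (0.25·0.8095 + 0.5·0.1905) ≈ 0.6800
After a stylometric feature='present': P(author J) = 0.75·0.6800 / (0.75·0.6800 + 0.5·0.3200) ≈ 0.7612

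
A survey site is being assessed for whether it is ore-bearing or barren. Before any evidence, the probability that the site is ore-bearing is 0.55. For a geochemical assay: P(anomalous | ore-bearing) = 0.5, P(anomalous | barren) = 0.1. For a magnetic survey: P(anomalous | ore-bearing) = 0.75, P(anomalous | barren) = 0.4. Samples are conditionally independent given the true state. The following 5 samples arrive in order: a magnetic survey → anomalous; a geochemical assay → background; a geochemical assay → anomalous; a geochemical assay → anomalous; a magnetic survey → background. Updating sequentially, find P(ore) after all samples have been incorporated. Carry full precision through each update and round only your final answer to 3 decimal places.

0.930

After a magnetic survey='anomalous': P(ore) = 0.75·0.5500 / (0.75·0.5500 + 0.4·0.4500) ≈ 0.6962
After a geochemical assay='background': P(ore) = 0.5·0.6962 / (0.5·0.6962 + 0.9·0.3038) ≈ 0.5601
After a geochemical assay='anomalous': P(ore) = 0.5·0.5601 / (0.5·0.5601 + 0.1·0.4399) ≈ 0.8642
After a geochemical assay='anomalous': P(ore) = 0.5·0.8642 / (0.5·0.8642 + 0.1·0.1358) ≈ 0.9695
After a magnetic survey='background': P(ore) = 0.25·0.9695 / (0.25·0.9695 + 0.6·0.0305) ≈ 0.9299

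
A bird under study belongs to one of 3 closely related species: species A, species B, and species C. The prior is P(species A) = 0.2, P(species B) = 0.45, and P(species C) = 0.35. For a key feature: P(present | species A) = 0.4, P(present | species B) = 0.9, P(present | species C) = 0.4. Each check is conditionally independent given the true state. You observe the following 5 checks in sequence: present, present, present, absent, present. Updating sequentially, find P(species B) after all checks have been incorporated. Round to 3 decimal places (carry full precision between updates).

After 'present': normaliser = 0.4·0.2000 + 0.9·0.4500 + 0.4·0.3500; P(species A) ≈ 0.1280, P(species B) ≈ 0.6480, P(species C) ≈ 0.2240
After 'present': normaliser = 0.4·0.1280 + 0.9·0.6480 + 0.4·0.2240; P(species A) ≈ 0.0707, P(species B) ≈ 0.8055, P(species C) ≈ 0.1238
After 'present': normaliser = 0.4·0.0707 + 0.9·0.8055 + 0.4·0.1238; P(species A) ≈ 0.0352, P(species B) ≈ 0.9031, P(species C) ≈ 0.0617
After 'absent': normaliser = 0.6·0.0352 + 0.1·0.9031 + 0.6·0.0617; P(species A) ≈ 0.1424, P(species B) ≈ 0.6083, P(species C) ≈ 0.2492
After 'present': normaliser = 0.4·0.1424 + 0.9·0.6083 + 0.4·0.2492; P(species A) ≈ 0.0809, P(species B) ≈ 0.7775, P(species C) ≈ 0.1416

0.778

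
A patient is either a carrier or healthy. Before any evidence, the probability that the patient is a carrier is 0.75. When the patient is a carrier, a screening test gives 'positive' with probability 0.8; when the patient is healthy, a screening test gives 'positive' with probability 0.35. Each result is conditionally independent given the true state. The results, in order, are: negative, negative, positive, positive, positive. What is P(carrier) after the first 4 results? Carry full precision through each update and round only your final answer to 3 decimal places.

0.597

After 'negative': P(carrier) = 0.2·0.7500 / (0.2·0.7500 + 0.65·0.2500) ≈ 0.4800
After 'negative': P(carrier) = 0.2·0.4800 / (0.2·0.4800 + 0.65·0.5200) ≈ 0.2212
After 'positive': P(carrier) = 0.8·0.2212 / (0.8·0.2212 + 0.35·0.7788) ≈ 0.3936
After 'positive': P(carrier) = 0.8·0.3936 / (0.8·0.3936 + 0.35·0.6064) ≈ 0.5974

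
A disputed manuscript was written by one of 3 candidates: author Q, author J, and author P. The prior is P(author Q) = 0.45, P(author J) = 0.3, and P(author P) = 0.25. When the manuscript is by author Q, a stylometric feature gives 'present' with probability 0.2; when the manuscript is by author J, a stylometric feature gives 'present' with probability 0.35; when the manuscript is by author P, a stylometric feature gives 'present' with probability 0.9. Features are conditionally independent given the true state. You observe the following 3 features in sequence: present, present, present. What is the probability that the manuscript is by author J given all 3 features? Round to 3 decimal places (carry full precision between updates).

0.065

After 'present': normaliser = 0.2·0.4500 + 0.35·0.3000 + 0.9·0.2500; P(author Q) ≈ 0.2143, P(author J) ≈ 0.2500, P(author P) ≈ 0.5357
After 'present': normaliser = 0.2·0.2143 + 0.35·0.2500 + 0.9·0.5357; P(author Q) ≈ 0.0700, P(author J) ≈ 0.1429, P(author P) ≈ 0.7872
After 'present': normaliser = 0.2·0.0700 + 0.35·0.1429 + 0.9·0.7872; P(author Q) ≈ 0.0181, P(author J) ≈ 0.0647, P(author P) ≈ 0.9172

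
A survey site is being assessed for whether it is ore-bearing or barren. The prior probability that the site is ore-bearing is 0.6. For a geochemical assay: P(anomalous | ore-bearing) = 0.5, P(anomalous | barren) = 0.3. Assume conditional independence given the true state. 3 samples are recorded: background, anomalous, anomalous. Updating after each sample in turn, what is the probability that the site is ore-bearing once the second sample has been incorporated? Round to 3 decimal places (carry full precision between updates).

After 'background': P(ore) = 0.5·0.6000 / (0.5·0.6000 + 0.7·0.4000) ≈ 0.5172
After 'anomalous': P(ore) = 0.5·0.5172 / (0.5·0.5172 + 0.3·0.4828) ≈ 0.6410

0.641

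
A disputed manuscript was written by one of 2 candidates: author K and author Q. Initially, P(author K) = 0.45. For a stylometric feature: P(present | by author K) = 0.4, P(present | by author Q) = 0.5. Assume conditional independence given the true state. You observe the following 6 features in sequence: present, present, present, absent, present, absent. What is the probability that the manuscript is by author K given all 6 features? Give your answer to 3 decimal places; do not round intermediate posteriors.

0.326

After 'present': P(author K) = 0.4·0.4500 / (0.4·0.4500 + 0.5·0.5500) ≈ 0.3956
After 'present': P(author K) = 0.4·0.3956 / (0.4·0.3956 + 0.5·0.6044) ≈ 0.3437
After 'present': P(author K) = 0.4·0.3437 / (0.4·0.3437 + 0.5·0.6563) ≈ 0.2952
After 'absent': P(author K) = 0.6·0.2952 / (0.6·0.2952 + 0.5·0.7048) ≈ 0.3345
After 'present': P(author K) = 0.4·0.3345 / (0.4·0.3345 + 0.5·0.6655) ≈ 0.2868
After 'absent': P(author K) = 0.6·0.2868 / (0.6·0.2868 + 0.5·0.7132) ≈ 0.3255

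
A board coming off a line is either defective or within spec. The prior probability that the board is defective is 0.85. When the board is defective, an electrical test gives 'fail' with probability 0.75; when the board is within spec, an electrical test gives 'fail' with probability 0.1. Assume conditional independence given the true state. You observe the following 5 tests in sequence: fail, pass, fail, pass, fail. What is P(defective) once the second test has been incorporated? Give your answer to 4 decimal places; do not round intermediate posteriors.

Each posterior becomes the prior for the next update.
After 'fail': P(defective) = 0.75·0.8500 / (0.75·0.8500 + 0.1·0.1500) ≈ 0.9770
After 'pass': P(defective) = 0.25·0.9770 / (0.25·0.9770 + 0.9·0.0230) ≈ 0.9219

0.9219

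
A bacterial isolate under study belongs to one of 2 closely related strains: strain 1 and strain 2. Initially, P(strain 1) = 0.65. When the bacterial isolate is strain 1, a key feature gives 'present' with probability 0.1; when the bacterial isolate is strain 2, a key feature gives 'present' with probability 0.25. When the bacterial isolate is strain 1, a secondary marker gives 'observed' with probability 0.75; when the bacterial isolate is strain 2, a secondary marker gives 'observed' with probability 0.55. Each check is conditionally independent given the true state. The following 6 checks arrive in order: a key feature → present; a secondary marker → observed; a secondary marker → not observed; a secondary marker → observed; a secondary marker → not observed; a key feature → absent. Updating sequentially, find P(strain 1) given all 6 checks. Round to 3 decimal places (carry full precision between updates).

0.338

After a key feature='present': P(strain 1) = 0.1·0.6500 / (0.1·0.6500 + 0.25·0.3500) ≈ 0.4262
After a secondary marker='observed': P(strain 1) = 0.75·0.4262 / (0.75·0.4262 + 0.55·0.5738) ≈ 0.5032
After a secondary marker='not observed': P(strain 1) = 0.25·0.5032 / (0.25·0.5032 + 0.45·0.4968) ≈ 0.3601
After a secondary marker='observed': P(strain 1) = 0.75·0.3601 / (0.75·0.3601 + 0.55·0.6399) ≈ 0.4342
After a secondary marker='not observed': P(strain 1) = 0.25·0.4342 / (0.25·0.4342 + 0.45·0.5658) ≈ 0.2989
After a key feature='absent': P(strain 1) = 0.9·0.2989 / (0.9·0.2989 + 0.75·0.7011) ≈ 0.3385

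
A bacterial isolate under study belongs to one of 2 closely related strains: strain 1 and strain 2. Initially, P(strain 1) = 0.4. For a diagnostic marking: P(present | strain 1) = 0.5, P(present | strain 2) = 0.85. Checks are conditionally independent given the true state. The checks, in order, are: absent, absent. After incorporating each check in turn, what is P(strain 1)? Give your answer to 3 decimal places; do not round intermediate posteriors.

0.881

After 'absent': P(strain 1) = 0.5·0.4000 / (0.5·0.4000 + 0.15·0.6000) ≈ 0.6897
After 'absent': P(strain 1) = 0.5·0.6897 / (0.5·0.6897 + 0.15·0.3103) ≈ 0.8811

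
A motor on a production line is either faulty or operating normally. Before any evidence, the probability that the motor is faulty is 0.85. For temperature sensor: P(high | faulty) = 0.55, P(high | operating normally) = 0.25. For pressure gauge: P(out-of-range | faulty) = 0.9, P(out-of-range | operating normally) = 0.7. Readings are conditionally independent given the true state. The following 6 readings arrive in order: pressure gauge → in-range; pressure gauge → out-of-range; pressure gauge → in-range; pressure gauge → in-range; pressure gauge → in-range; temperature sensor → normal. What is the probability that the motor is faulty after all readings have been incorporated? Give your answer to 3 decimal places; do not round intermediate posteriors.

After pressure gauge='in-range': P(faulty) = 0.1·0.8500 / (0.1·0.8500 + 0.3·0.1500) ≈ 0.6538
After pressure gauge='out-of-range': P(faulty) = 0.9·0.6538 / (0.9·0.6538 + 0.7·0.3462) ≈ 0.7083
After pressure gauge='in-range': P(faulty) = 0.1·0.7083 / (0.1·0.7083 + 0.3·0.2917) ≈ 0.4474
After pressure gauge='in-range': P(faulty) = 0.1·0.4474 / (0.1·0.4474 + 0.3·0.5526) ≈ 0.2125
After pressure gauge='in-range': P(faulty) = 0.1·0.2125 / (0.1·0.2125 + 0.3·0.7875) ≈ 0.0825
After temperature sensor='normal': P(faulty) = 0.45·0.0825 / (0.45·0.0825 + 0.75·0.9175) ≈ 0.0512

0.051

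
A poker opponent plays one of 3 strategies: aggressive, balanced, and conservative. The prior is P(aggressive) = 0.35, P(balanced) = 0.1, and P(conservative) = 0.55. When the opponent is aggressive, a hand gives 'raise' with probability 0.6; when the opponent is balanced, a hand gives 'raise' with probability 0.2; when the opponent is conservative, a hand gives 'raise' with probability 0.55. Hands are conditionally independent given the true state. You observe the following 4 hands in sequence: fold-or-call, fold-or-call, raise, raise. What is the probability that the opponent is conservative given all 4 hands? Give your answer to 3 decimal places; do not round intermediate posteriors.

0.597

Each posterior becomes the prior for the next update.
After 'fold-or-call': normaliser = 0.4·0.3500 + 0.8·0.1000 + 0.45·0.5500; P(aggressive) ≈ 0.2995, P(balanced) ≈ 0.1711, P(conservative) ≈ 0.5294
After 'fold-or-call': normaliser = 0.4·0.2995 + 0.8·0.1711 + 0.45·0.5294; P(aggressive) ≈ 0.2420, P(balanced) ≈ 0.2766, P(conservative) ≈ 0.4814
After 'raise': normaliser = 0.6·0.2420 + 0.2·0.2766 + 0.55·0.4814; P(aggressive) ≈ 0.3121, P(balanced) ≈ 0.1189, P(conservative) ≈ 0.5690
After 'raise': normaliser = 0.6·0.3121 + 0.2·0.1189 + 0.55·0.5690; P(aggressive) ≈ 0.3574, P(balanced) ≈ 0.0454, P(conservative) ≈ 0.5972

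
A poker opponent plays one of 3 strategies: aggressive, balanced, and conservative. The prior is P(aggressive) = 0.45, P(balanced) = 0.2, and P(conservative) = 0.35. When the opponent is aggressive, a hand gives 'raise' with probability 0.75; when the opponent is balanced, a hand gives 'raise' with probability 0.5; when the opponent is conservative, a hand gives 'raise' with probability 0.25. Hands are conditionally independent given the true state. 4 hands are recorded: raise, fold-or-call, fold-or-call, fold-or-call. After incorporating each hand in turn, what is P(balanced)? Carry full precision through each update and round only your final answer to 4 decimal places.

0.2286

After 'raise': normaliser = 0.75·0.4500 + 0.5·0.2000 + 0.25·0.3500; P(aggressive) ≈ 0.6429, P(balanced) ≈ 0.1905, P(conservative) ≈ 0.1667
After 'fold-or-call': normaliser = 0.25·0.6429 + 0.5·0.1905 + 0.75·0.1667; P(aggressive) ≈ 0.4219, P(balanced) ≈ 0.2500, P(conservative) ≈ 0.3281
After 'fold-or-call': normaliser = 0.25·0.4219 + 0.5·0.2500 + 0.75·0.3281; P(aggressive) ≈ 0.2213, P(balanced) ≈ 0.2623, P(conservative) ≈ 0.5164
After 'fold-or-call': normaliser = 0.25·0.2213 + 0.5·0.2623 + 0.75·0.5164; P(aggressive) ≈ 0.0964, P(balanced) ≈ 0.2286, P(conservative) ≈ 0.6750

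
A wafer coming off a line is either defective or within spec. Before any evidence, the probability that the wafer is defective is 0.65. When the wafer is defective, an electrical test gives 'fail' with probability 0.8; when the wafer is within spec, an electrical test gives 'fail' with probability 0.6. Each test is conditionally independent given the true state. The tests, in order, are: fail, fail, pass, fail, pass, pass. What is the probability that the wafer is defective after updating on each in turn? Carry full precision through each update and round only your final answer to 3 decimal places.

0.355

After 'fail': P(defective) = 0.8·0.6500 / (0.8·0.6500 + 0.6·0.3500) ≈ 0.7123
After 'fail': P(defective) = 0.8·0.7123 / (0.8·0.7123 + 0.6·0.2877) ≈ 0.7675
After 'pass': P(defective) = 0.2·0.7675 / (0.2·0.7675 + 0.4·0.2325) ≈ 0.6228
After 'fail': P(defective) = 0.8·0.6228 / (0.8·0.6228 + 0.6·0.3772) ≈ 0.6876
After 'pass': P(defective) = 0.2·0.6876 / (0.2·0.6876 + 0.4·0.3124) ≈ 0.5239
After 'pass': P(defective) = 0.2·0.5239 / (0.2·0.5239 + 0.4·0.4761) ≈ 0.3549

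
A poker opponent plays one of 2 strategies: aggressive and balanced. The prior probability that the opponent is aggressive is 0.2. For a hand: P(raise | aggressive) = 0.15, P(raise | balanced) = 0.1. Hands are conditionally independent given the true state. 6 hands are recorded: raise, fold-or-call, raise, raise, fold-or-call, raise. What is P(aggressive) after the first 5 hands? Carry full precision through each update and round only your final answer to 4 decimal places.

0.4294

Apply Bayes' rule sequentially, carrying P(aggressive) forward.
After 'raise': P(aggressive) = 0.15·0.2000 / (0.15·0.2000 + 0.1·0.8000) ≈ 0.2727
After 'fold-or-call': P(aggressive) = 0.85·0.2727 / (0.85·0.2727 + 0.9·0.7273) ≈ 0.2615
After 'raise': P(aggressive) = 0.15·0.2615 / (0.15·0.2615 + 0.1·0.7385) ≈ 0.3469
After 'raise': P(aggressive) = 0.15·0.3469 / (0.15·0.3469 + 0.1·0.6531) ≈ 0.4435
After 'fold-or-call': P(aggressive) = 0.85·0.4435 / (0.85·0.4435 + 0.9·0.5565) ≈ 0.4294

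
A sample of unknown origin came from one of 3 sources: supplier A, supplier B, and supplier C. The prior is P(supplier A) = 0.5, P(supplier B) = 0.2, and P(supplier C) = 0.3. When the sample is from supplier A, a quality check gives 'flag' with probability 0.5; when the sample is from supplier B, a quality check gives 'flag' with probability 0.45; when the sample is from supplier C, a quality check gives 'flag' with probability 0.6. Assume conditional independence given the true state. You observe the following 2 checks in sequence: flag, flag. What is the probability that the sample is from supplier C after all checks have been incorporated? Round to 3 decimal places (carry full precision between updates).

0.395

After 'flag': normaliser = 0.5·0.5000 + 0.45·0.2000 + 0.6·0.3000; P(supplier A) ≈ 0.4808, P(supplier B) ≈ 0.1731, P(supplier C) ≈ 0.3462
After 'flag': normaliser = 0.5·0.4808 + 0.45·0.1731 + 0.6·0.3462; P(supplier A) ≈ 0.4570, P(supplier B) ≈ 0.1481, P(supplier C) ≈ 0.3949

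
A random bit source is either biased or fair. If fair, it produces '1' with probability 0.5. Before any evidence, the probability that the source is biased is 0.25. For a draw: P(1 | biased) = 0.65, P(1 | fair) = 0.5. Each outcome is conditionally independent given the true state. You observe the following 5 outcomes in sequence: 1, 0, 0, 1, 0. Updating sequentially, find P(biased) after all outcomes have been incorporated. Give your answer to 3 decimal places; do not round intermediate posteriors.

0.162

Apply Bayes' rule sequentially, carrying P(biased) forward.
After '1': P(biased) = 0.65·0.2500 / (0.65·0.2500 + 0.5·0.7500) ≈ 0.3023
After '0': P(biased) = 0.35·0.3023 / (0.35·0.3023 + 0.5·0.6977) ≈ 0.2327
After '0': P(biased) = 0.35·0.2327 / (0.35·0.2327 + 0.5·0.7673) ≈ 0.1751
After '1': P(biased) = 0.65·0.1751 / (0.65·0.1751 + 0.5·0.8249) ≈ 0.2163
After '0': P(biased) = 0.35·0.2163 / (0.35·0.2163 + 0.5·0.7837) ≈ 0.1619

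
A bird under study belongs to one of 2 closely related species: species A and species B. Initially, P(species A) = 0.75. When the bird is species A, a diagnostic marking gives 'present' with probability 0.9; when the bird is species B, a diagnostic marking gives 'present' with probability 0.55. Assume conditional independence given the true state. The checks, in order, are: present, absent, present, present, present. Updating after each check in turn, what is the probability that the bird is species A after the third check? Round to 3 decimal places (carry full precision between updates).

After 'present': P(species A) = 0.9·0.7500 / (0.9·0.7500 + 0.55·0.2500) ≈ 0.8308
After 'absent': P(species A) = 0.1·0.8308 / (0.1·0.8308 + 0.45·0.1692) ≈ 0.5217
After 'present': P(species A) = 0.9·0.5217 / (0.9·0.5217 + 0.55·0.4783) ≈ 0.6409

0.641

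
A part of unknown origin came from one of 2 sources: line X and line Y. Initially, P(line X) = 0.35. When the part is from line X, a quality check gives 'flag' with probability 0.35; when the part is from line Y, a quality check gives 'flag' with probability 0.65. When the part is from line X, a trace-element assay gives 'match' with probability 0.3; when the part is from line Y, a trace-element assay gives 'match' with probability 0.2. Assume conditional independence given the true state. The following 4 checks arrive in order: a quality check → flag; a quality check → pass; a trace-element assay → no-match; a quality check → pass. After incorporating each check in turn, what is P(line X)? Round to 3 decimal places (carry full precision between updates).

Each posterior becomes the prior for the next update.
After a quality check='flag': P(line X) = 0.35·0.3500 / (0.35·0.3500 + 0.65·0.6500) ≈ 0.2248
After a quality check='pass': P(line X) = 0.65·0.2248 / (0.65·0.2248 + 0.35·0.7752) ≈ 0.3500
After a trace-element assay='no-match': P(line X) = 0.7·0.3500 / (0.7·0.3500 + 0.8·0.6500) ≈ 0.3203
After a quality check='pass': P(line X) = 0.65·0.3203 / (0.65·0.3203 + 0.35·0.6797) ≈ 0.4667

0.467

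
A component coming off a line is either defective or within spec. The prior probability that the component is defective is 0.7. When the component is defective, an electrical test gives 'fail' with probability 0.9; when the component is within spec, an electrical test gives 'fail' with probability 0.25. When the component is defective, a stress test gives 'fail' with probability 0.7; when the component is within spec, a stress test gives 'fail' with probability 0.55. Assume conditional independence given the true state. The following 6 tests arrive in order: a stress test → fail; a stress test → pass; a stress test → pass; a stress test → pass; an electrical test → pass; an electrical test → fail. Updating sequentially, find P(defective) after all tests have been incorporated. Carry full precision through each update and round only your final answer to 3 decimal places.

After a stress test='fail': P(defective) = 0.7·0.7000 / (0.7·0.7000 + 0.55·0.3000) ≈ 0.7481
After a stress test='pass': P(defective) = 0.3·0.7481 / (0.3·0.7481 + 0.45·0.2519) ≈ 0.6644
After a stress test='pass': P(defective) = 0.3·0.6644 / (0.3·0.6644 + 0.45·0.3356) ≈ 0.5689
After a stress test='pass': P(defective) = 0.3·0.5689 / (0.3·0.5689 + 0.45·0.4311) ≈ 0.4681
After an electrical test='pass': P(defective) = 0.1·0.4681 / (0.1·0.4681 + 0.75·0.5319) ≈ 0.1050
After an electrical test='fail': P(defective) = 0.9·0.1050 / (0.9·0.1050 + 0.25·0.8950) ≈ 0.2969

0.297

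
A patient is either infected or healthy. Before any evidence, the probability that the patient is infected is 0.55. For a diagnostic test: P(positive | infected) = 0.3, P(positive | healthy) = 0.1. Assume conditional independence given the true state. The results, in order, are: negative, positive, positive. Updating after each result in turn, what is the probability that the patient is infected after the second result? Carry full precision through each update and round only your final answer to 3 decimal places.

Each posterior becomes the prior for the next update.
After 'negative': P(infected) = 0.7·0.5500 / (0.7·0.5500 + 0.9·0.4500) ≈ 0.4873
After 'positive': P(infected) = 0.3·0.4873 / (0.3·0.4873 + 0.1·0.5127) ≈ 0.7404

0.740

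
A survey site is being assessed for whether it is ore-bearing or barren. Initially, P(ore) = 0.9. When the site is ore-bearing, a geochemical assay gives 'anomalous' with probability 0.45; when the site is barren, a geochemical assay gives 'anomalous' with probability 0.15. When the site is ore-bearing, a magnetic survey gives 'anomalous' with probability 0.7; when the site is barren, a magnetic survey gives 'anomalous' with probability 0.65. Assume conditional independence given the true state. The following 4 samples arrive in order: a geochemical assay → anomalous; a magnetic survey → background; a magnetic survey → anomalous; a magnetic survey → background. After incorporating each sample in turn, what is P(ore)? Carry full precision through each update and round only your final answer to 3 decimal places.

0.955

After a geochemical assay='anomalous': P(ore) = 0.45·0.9000 / (0.45·0.9000 + 0.15·0.1000) ≈ 0.9643
After a magnetic survey='background': P(ore) = 0.3·0.9643 / (0.3·0.9643 + 0.35·0.0357) ≈ 0.9586
After a magnetic survey='anomalous': P(ore) = 0.7·0.9586 / (0.7·0.9586 + 0.65·0.0414) ≈ 0.9614
After a magnetic survey='background': P(ore) = 0.3·0.9614 / (0.3·0.9614 + 0.35·0.0386) ≈ 0.9553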